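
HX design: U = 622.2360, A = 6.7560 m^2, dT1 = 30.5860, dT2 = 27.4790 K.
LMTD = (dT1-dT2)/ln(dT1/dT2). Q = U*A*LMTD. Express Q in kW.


LMTD = 29.0048 K
Q = 622.2360 * 6.7560 * 29.0048 = 121931.0186 W = 121.9310 kW

121.9310 kW


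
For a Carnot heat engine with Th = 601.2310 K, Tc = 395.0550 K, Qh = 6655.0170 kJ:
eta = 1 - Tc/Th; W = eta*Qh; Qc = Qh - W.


eta = 1 - 395.0550/601.2310 = 0.3429
W = 0.3429 * 6655.0170 = 2282.1591 kJ
Qc = 6655.0170 - 2282.1591 = 4372.8579 kJ

eta = 34.2923%, W = 2282.1591 kJ, Qc = 4372.8579 kJ


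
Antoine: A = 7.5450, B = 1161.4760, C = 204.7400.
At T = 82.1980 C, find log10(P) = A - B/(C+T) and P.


C+T = 286.9380
B/(C+T) = 4.0478
log10(P) = 7.5450 - 4.0478 = 3.4972
P = 10^3.4972 = 3141.7444 mmHg

3141.7444 mmHg


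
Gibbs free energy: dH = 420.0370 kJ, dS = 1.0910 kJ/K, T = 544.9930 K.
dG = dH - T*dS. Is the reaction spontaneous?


T*dS = 544.9930 * 1.0910 = 594.5874 kJ
dG = 420.0370 - 594.5874 = -174.5504 kJ (spontaneous)

dG = -174.5504 kJ, spontaneous


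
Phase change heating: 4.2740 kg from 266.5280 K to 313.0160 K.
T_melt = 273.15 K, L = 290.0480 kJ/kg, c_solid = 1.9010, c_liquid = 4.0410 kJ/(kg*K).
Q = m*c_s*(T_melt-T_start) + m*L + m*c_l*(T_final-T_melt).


Q1 (sensible, solid) = 4.2740 * 1.9010 * 6.6220 = 53.8029 kJ
Q2 (latent) = 4.2740 * 290.0480 = 1239.6652 kJ
Q3 (sensible, liquid) = 4.2740 * 4.0410 * 39.8660 = 688.5350 kJ
Q_total = 1982.0031 kJ

1982.0031 kJ


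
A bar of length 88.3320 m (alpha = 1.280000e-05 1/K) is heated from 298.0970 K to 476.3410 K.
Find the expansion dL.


dT = 178.2440 K
dL = 1.280000e-05 * 88.3320 * 178.2440 = 0.201532 m
L_final = 88.533532 m

dL = 0.201532 m


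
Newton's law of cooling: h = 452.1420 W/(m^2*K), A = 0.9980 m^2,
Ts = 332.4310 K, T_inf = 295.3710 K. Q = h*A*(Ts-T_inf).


dT = 37.0600 K
Q = 452.1420 * 0.9980 * 37.0600 = 16722.8698 W

16722.8698 W


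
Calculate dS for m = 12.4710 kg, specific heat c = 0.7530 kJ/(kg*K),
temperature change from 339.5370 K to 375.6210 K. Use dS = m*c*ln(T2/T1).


T2/T1 = 1.1063
ln(T2/T1) = 0.1010
dS = 12.4710 * 0.7530 * 0.1010 = 0.9484 kJ/K

0.9484 kJ/K


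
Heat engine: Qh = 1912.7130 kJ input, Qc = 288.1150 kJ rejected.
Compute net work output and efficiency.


W = 1912.7130 - 288.1150 = 1624.5980 kJ
eta = 1624.5980 / 1912.7130 = 0.8494 = 84.9368%

W = 1624.5980 kJ, eta = 84.9368%


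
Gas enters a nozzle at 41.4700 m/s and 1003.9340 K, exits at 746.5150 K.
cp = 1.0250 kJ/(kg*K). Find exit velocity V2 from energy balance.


dT = 257.4190 K
2*cp*1000*dT = 527708.9500
V1^2 = 1719.7609
V2 = sqrt(529428.7109) = 727.6185 m/s

727.6185 m/s


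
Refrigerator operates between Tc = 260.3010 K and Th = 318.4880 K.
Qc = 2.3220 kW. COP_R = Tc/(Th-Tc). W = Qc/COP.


COP = 260.3010 / 58.1870 = 4.4735
W = 2.3220 / 4.4735 = 0.5191 kW

COP = 4.4735, W = 0.5191 kW


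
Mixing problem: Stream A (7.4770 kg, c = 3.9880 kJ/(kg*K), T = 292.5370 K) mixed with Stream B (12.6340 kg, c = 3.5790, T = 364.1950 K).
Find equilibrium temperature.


num = 25190.7856
den = 75.0354
Tf = 335.7189 K

335.7189 K


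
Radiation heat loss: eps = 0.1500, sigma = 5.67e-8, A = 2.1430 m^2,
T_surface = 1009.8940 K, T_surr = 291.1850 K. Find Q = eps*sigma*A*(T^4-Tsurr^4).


T^4 = 1.0402e+12
Tsurr^4 = 7.1891e+09
Q = 0.1500 * 5.67e-8 * 2.1430 * 1.0330e+12 = 18827.2811 W

18827.2811 W


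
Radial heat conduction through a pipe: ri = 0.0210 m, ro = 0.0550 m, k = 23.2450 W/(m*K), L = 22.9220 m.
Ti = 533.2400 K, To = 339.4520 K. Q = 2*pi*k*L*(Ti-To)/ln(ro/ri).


dT = 193.7880 K
ln(ro/ri) = 0.9628
Q = 2*pi*23.2450*22.9220*193.7880 / 0.9628 = 673826.1763 W

673826.1763 W


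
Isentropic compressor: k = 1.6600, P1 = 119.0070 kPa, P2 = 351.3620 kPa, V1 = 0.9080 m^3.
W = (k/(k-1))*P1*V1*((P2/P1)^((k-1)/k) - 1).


(k-1)/k = 0.3976
(P2/P1)^exp = 1.5379
W = 2.5152 * 119.0070 * 0.9080 * (1.5379 - 1) = 146.2036 kJ

146.2036 kJ


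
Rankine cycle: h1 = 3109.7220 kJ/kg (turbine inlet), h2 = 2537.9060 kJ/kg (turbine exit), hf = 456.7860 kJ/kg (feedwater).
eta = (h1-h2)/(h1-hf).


W = 571.8160 kJ/kg
Q_in = 2652.9360 kJ/kg
eta = 0.2155 = 21.5541%

eta = 21.5541%


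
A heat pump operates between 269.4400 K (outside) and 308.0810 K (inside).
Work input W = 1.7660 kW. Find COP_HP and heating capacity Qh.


COP = 308.0810 / 38.6410 = 7.9729
Qh = 7.9729 * 1.7660 = 14.0801 kW

COP = 7.9729, Qh = 14.0801 kW


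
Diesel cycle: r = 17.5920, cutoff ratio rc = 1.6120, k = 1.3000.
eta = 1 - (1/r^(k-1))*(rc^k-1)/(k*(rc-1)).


r^(k-1) = 2.3637
rc^k = 1.8603
eta = 0.5426 = 54.2551%

54.2551%


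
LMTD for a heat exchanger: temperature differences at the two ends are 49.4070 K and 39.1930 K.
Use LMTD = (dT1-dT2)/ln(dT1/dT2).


dT1/dT2 = 1.2606
ln(dT1/dT2) = 0.2316
LMTD = 10.2140 / 0.2316 = 44.1031 K

44.1031 K


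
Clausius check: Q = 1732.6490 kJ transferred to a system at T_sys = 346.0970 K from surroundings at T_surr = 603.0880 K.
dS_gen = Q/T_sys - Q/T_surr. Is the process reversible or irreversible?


dS_sys = 1732.6490/346.0970 = 5.0063 kJ/K
dS_surr = -1732.6490/603.0880 = -2.8730 kJ/K
dS_gen = 5.0063 - 2.8730 = 2.1333 kJ/K (irreversible)

dS_gen = 2.1333 kJ/K, irreversible


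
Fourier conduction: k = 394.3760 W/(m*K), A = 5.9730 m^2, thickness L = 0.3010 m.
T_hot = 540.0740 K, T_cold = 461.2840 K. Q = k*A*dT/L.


dT = 78.7900 K
Q = 394.3760 * 5.9730 * 78.7900 / 0.3010 = 616605.7885 W

616605.7885 W


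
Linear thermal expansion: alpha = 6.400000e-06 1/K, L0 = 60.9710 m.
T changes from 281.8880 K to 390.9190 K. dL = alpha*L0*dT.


dT = 109.0310 K
dL = 6.400000e-06 * 60.9710 * 109.0310 = 0.042545 m
L_final = 61.013545 m

dL = 0.042545 m


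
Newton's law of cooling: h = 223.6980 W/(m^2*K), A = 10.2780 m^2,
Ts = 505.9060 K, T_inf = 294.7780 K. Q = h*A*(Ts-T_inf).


dT = 211.1280 K
Q = 223.6980 * 10.2780 * 211.1280 = 485418.7508 W

485418.7508 W


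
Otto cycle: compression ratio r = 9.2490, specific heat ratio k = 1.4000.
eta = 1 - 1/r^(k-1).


r^(k-1) = 2.4347
eta = 1 - 1/2.4347 = 0.5893 = 58.9265%

58.9265%


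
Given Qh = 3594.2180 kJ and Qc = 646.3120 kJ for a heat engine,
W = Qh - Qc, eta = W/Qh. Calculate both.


W = 3594.2180 - 646.3120 = 2947.9060 kJ
eta = 2947.9060 / 3594.2180 = 0.8202 = 82.0180%

W = 2947.9060 kJ, eta = 82.0180%


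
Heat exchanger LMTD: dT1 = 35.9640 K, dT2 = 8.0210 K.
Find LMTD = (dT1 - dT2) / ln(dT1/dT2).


dT1/dT2 = 4.4837
ln(dT1/dT2) = 1.5005
LMTD = 27.9430 / 1.5005 = 18.6230 K

18.6230 K


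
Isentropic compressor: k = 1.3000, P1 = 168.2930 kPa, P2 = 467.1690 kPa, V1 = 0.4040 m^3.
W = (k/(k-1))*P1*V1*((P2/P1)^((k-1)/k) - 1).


(k-1)/k = 0.2308
(P2/P1)^exp = 1.2657
W = 4.3333 * 168.2930 * 0.4040 * (1.2657 - 1) = 78.2768 kJ

78.2768 kJ


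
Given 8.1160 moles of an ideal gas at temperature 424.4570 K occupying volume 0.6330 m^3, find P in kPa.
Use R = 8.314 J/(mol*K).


P = nRT/V = 8.1160 * 8.314 * 424.4570 / 0.6330
= 28640.8405 / 0.6330 = 45246.1935 Pa = 45.2462 kPa

45.2462 kPa


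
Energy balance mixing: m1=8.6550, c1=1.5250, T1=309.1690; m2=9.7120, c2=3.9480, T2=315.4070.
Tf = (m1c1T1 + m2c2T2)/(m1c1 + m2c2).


num = 16174.3260
den = 51.5419
Tf = 313.8096 K

313.8096 K


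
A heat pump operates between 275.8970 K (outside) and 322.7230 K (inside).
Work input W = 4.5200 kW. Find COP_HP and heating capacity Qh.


COP = 322.7230 / 46.8260 = 6.8920
Qh = 6.8920 * 4.5200 = 31.1517 kW

COP = 6.8920, Qh = 31.1517 kW


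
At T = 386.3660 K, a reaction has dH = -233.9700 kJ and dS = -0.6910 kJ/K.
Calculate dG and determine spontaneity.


T*dS = 386.3660 * -0.6910 = -266.9789 kJ
dG = -233.9700 + 266.9789 = 33.0089 kJ (non-spontaneous)

dG = 33.0089 kJ, non-spontaneous


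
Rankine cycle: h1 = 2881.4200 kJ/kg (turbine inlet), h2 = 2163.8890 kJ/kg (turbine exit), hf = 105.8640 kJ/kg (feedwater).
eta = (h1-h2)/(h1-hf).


W = 717.5310 kJ/kg
Q_in = 2775.5560 kJ/kg
eta = 0.2585 = 25.8518%

eta = 25.8518%


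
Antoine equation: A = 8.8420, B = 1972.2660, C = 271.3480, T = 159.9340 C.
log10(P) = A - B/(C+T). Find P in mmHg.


C+T = 431.2820
B/(C+T) = 4.5730
log10(P) = 8.8420 - 4.5730 = 4.2690
P = 10^4.2690 = 18576.7141 mmHg

18576.7141 mmHg


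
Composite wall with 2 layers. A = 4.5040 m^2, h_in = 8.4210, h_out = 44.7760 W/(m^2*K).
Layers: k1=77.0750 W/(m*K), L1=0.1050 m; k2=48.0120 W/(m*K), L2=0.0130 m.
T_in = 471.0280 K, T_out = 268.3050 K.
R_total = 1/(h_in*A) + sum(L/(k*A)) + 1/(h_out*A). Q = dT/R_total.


R_conv_in = 1/(8.4210*4.5040) = 0.0264
R_1 = 0.1050/(77.0750*4.5040) = 0.0003
R_2 = 0.0130/(48.0120*4.5040) = 6.0117e-05
R_conv_out = 1/(44.7760*4.5040) = 0.0050
R_total = 0.0317 K/W
Q = 202.7230 / 0.0317 = 6397.7175 W

R_total = 0.0317 K/W, Q = 6397.7175 W


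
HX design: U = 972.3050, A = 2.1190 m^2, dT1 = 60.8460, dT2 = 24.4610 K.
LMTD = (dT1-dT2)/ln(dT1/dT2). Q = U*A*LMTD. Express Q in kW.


LMTD = 39.9280 K
Q = 972.3050 * 2.1190 * 39.9280 = 82264.1577 W = 82.2642 kW

82.2642 kW


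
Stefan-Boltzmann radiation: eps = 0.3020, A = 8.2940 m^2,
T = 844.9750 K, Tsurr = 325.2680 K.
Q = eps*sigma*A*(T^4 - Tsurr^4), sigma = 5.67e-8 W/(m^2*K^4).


T^4 = 5.0977e+11
Tsurr^4 = 1.1193e+10
Q = 0.3020 * 5.67e-8 * 8.2940 * 4.9858e+11 = 70808.7685 W

70808.7685 W


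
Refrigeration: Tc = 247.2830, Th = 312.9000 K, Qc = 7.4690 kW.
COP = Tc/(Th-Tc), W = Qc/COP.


COP = 247.2830 / 65.6170 = 3.7686
W = 7.4690 / 3.7686 = 1.9819 kW

COP = 3.7686, W = 1.9819 kW


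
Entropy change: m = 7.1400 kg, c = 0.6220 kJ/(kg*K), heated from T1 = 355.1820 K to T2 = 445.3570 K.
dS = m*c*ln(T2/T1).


T2/T1 = 1.2539
ln(T2/T1) = 0.2262
dS = 7.1400 * 0.6220 * 0.2262 = 1.0048 kJ/K

1.0048 kJ/K


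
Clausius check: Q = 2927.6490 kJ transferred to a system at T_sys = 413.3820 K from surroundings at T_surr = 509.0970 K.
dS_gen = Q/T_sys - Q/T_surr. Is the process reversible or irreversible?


dS_sys = 2927.6490/413.3820 = 7.0822 kJ/K
dS_surr = -2927.6490/509.0970 = -5.7507 kJ/K
dS_gen = 7.0822 - 5.7507 = 1.3315 kJ/K (irreversible)

dS_gen = 1.3315 kJ/K, irreversible


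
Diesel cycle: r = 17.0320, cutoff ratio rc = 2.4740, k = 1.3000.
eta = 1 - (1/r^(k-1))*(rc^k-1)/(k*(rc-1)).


r^(k-1) = 2.3409
rc^k = 3.2465
eta = 0.4992 = 49.9168%

49.9168%


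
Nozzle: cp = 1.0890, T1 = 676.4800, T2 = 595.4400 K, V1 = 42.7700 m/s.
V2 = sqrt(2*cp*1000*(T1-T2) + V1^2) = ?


dT = 81.0400 K
2*cp*1000*dT = 176505.1200
V1^2 = 1829.2729
V2 = sqrt(178334.3929) = 422.2966 m/s

422.2966 m/s


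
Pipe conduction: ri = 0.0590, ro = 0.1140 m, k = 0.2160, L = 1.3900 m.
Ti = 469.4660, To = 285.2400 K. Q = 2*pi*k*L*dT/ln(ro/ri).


dT = 184.2260 K
ln(ro/ri) = 0.6587
Q = 2*pi*0.2160*1.3900*184.2260 / 0.6587 = 527.6396 W

527.6396 W


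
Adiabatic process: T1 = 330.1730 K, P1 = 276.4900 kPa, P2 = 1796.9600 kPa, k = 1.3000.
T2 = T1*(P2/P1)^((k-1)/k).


(k-1)/k = 0.2308
(P2/P1)^exp = 1.5402
T2 = 330.1730 * 1.5402 = 508.5392 K

508.5392 K


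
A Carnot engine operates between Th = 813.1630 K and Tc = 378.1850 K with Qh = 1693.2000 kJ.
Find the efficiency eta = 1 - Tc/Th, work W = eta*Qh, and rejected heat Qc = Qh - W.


eta = 1 - 378.1850/813.1630 = 0.5349
W = 0.5349 * 1693.2000 = 905.7283 kJ
Qc = 1693.2000 - 905.7283 = 787.4717 kJ

eta = 53.4921%, W = 905.7283 kJ, Qc = 787.4717 kJ


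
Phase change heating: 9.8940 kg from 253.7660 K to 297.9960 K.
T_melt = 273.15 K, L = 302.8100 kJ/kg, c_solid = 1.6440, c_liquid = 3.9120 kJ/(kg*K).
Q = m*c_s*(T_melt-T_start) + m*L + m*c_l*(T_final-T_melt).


Q1 (sensible, solid) = 9.8940 * 1.6440 * 19.3840 = 315.2950 kJ
Q2 (latent) = 9.8940 * 302.8100 = 2996.0021 kJ
Q3 (sensible, liquid) = 9.8940 * 3.9120 * 24.8460 = 961.6726 kJ
Q_total = 4272.9697 kJ

4272.9697 kJ


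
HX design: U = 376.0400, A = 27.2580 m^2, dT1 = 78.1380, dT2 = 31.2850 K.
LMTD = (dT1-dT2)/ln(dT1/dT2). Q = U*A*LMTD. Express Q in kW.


LMTD = 51.1866 K
Q = 376.0400 * 27.2580 * 51.1866 = 524667.3802 W = 524.6674 kW

524.6674 kW


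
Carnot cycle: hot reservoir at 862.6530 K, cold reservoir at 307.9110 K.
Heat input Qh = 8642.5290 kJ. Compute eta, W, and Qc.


eta = 1 - 307.9110/862.6530 = 0.6431
W = 0.6431 * 8642.5290 = 5557.7084 kJ
Qc = 8642.5290 - 5557.7084 = 3084.8206 kJ

eta = 64.3065%, W = 5557.7084 kJ, Qc = 3084.8206 kJ


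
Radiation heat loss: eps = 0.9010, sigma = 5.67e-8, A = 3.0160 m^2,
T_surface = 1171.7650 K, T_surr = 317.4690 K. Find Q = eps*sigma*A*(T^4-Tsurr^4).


T^4 = 1.8852e+12
Tsurr^4 = 1.0158e+10
Q = 0.9010 * 5.67e-8 * 3.0160 * 1.8751e+12 = 288904.8842 W

288904.8842 W


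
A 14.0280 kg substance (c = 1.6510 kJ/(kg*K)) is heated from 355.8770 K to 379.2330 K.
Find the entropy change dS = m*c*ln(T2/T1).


T2/T1 = 1.0656
ln(T2/T1) = 0.0636
dS = 14.0280 * 1.6510 * 0.0636 = 1.4722 kJ/K

1.4722 kJ/K


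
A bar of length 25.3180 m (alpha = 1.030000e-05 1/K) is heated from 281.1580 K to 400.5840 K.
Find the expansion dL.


dT = 119.4260 K
dL = 1.030000e-05 * 25.3180 * 119.4260 = 0.031143 m
L_final = 25.349143 m

dL = 0.031143 m


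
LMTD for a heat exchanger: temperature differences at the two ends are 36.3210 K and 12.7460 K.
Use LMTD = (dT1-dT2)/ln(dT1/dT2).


dT1/dT2 = 2.8496
ln(dT1/dT2) = 1.0472
LMTD = 23.5750 / 1.0472 = 22.5129 K

22.5129 K


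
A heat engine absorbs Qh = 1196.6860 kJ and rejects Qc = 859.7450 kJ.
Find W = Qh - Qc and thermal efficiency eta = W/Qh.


W = 1196.6860 - 859.7450 = 336.9410 kJ
eta = 336.9410 / 1196.6860 = 0.2816 = 28.1562%

W = 336.9410 kJ, eta = 28.1562%


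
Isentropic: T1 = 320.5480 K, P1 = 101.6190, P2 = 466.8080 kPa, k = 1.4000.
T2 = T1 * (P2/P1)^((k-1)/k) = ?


(k-1)/k = 0.2857
(P2/P1)^exp = 1.5459
T2 = 320.5480 * 1.5459 = 495.5444 K

495.5444 K


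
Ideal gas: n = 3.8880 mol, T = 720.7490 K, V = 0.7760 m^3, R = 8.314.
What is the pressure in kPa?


P = nRT/V = 3.8880 * 8.314 * 720.7490 / 0.7760
= 23298.0903 / 0.7760 = 30023.3123 Pa = 30.0233 kPa

30.0233 kPa


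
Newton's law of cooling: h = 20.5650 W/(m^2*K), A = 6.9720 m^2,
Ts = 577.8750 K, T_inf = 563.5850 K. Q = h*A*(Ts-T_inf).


dT = 14.2900 K
Q = 20.5650 * 6.9720 * 14.2900 = 2048.8885 W

2048.8885 W


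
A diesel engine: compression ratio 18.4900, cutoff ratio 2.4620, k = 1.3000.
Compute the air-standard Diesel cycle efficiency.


r^(k-1) = 2.3993
rc^k = 3.2261
eta = 0.5118 = 51.1833%

51.1833%


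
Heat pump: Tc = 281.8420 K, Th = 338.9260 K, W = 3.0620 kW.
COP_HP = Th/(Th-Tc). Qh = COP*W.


COP = 338.9260 / 57.0840 = 5.9373
Qh = 5.9373 * 3.0620 = 18.1801 kW

COP = 5.9373, Qh = 18.1801 kW


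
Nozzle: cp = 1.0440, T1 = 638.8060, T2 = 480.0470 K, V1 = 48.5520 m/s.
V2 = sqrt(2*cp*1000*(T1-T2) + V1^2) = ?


dT = 158.7590 K
2*cp*1000*dT = 331488.7920
V1^2 = 2357.2967
V2 = sqrt(333846.0887) = 577.7942 m/s

577.7942 m/s


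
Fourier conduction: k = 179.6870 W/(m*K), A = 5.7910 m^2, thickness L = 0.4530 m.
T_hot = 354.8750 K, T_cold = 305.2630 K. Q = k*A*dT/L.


dT = 49.6120 K
Q = 179.6870 * 5.7910 * 49.6120 / 0.4530 = 113961.6572 W

113961.6572 W


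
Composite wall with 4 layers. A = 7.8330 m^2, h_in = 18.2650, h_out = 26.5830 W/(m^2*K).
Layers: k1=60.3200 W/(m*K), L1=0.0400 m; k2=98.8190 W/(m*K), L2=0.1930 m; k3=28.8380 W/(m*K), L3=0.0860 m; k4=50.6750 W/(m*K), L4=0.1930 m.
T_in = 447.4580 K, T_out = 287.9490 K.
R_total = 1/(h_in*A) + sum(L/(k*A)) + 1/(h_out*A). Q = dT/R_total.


R_conv_in = 1/(18.2650*7.8330) = 0.0070
R_1 = 0.0400/(60.3200*7.8330) = 8.4658e-05
R_2 = 0.1930/(98.8190*7.8330) = 0.0002
R_3 = 0.0860/(28.8380*7.8330) = 0.0004
R_4 = 0.1930/(50.6750*7.8330) = 0.0005
R_conv_out = 1/(26.5830*7.8330) = 0.0048
R_total = 0.0130 K/W
Q = 159.5090 / 0.0130 = 12276.4932 W

R_total = 0.0130 K/W, Q = 12276.4932 W


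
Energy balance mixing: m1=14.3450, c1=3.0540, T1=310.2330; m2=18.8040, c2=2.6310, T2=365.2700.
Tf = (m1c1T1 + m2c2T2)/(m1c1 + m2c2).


num = 31662.3140
den = 93.2830
Tf = 339.4223 K

339.4223 K


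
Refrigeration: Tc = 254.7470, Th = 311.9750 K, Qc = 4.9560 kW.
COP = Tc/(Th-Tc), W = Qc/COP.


COP = 254.7470 / 57.2280 = 4.4514
W = 4.9560 / 4.4514 = 1.1133 kW

COP = 4.4514, W = 1.1133 kW


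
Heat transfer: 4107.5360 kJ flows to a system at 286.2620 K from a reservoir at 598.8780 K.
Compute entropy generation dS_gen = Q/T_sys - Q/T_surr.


dS_sys = 4107.5360/286.2620 = 14.3489 kJ/K
dS_surr = -4107.5360/598.8780 = -6.8587 kJ/K
dS_gen = 14.3489 - 6.8587 = 7.4902 kJ/K (irreversible)

dS_gen = 7.4902 kJ/K, irreversible


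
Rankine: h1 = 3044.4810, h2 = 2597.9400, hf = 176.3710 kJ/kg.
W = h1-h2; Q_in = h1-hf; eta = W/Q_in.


W = 446.5410 kJ/kg
Q_in = 2868.1100 kJ/kg
eta = 0.1557 = 15.5692%

eta = 15.5692%


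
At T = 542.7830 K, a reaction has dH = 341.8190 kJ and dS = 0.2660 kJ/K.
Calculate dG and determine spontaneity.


T*dS = 542.7830 * 0.2660 = 144.3803 kJ
dG = 341.8190 - 144.3803 = 197.4387 kJ (non-spontaneous)

dG = 197.4387 kJ, non-spontaneous


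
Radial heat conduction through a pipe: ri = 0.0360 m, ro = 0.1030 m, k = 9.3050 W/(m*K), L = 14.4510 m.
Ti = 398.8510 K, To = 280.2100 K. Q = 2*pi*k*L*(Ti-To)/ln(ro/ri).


dT = 118.6410 K
ln(ro/ri) = 1.0512
Q = 2*pi*9.3050*14.4510*118.6410 / 1.0512 = 95354.1153 W

95354.1153 W


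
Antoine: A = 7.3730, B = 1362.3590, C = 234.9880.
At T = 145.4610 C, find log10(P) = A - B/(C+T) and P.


C+T = 380.4490
B/(C+T) = 3.5809
log10(P) = 7.3730 - 3.5809 = 3.7921
P = 10^3.7921 = 6195.4932 mmHg

6195.4932 mmHg


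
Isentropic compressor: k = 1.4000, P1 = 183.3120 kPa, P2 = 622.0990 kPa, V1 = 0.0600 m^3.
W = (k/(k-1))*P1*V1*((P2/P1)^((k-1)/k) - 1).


(k-1)/k = 0.2857
(P2/P1)^exp = 1.4178
W = 3.5000 * 183.3120 * 0.0600 * (1.4178 - 1) = 16.0840 kJ

16.0840 kJ


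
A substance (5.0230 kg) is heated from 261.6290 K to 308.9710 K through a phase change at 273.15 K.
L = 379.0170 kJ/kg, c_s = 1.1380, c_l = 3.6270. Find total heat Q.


Q1 (sensible, solid) = 5.0230 * 1.1380 * 11.5210 = 65.8560 kJ
Q2 (latent) = 5.0230 * 379.0170 = 1903.8024 kJ
Q3 (sensible, liquid) = 5.0230 * 3.6270 * 35.8210 = 652.6021 kJ
Q_total = 2622.2605 kJ

2622.2605 kJ


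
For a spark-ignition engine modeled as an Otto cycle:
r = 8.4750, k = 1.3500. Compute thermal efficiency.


r^(k-1) = 2.1128
eta = 1 - 1/2.1128 = 0.5267 = 52.6684%

52.6684%


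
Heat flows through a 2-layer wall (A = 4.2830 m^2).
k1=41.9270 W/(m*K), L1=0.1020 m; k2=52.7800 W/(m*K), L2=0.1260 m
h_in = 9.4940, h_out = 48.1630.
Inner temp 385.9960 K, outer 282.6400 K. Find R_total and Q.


R_conv_in = 1/(9.4940*4.2830) = 0.0246
R_1 = 0.1020/(41.9270*4.2830) = 0.0006
R_2 = 0.1260/(52.7800*4.2830) = 0.0006
R_conv_out = 1/(48.1630*4.2830) = 0.0048
R_total = 0.0306 K/W
Q = 103.3560 / 0.0306 = 3381.4456 W

R_total = 0.0306 K/W, Q = 3381.4456 W


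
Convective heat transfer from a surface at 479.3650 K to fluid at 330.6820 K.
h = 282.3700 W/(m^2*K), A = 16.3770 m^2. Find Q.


dT = 148.6830 K
Q = 282.3700 * 16.3770 * 148.6830 = 687565.7236 W

687565.7236 W


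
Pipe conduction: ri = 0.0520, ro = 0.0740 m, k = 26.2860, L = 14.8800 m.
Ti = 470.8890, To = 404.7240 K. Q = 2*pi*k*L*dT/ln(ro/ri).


dT = 66.1650 K
ln(ro/ri) = 0.3528
Q = 2*pi*26.2860*14.8800*66.1650 / 0.3528 = 460872.4337 W

460872.4337 W


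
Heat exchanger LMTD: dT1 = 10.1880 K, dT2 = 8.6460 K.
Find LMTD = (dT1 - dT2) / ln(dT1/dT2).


dT1/dT2 = 1.1783
ln(dT1/dT2) = 0.1641
LMTD = 1.5420 / 0.1641 = 9.3959 K

9.3959 K


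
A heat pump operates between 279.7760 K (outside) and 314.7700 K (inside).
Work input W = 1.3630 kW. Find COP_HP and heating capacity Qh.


COP = 314.7700 / 34.9940 = 8.9950
Qh = 8.9950 * 1.3630 = 12.2601 kW

COP = 8.9950, Qh = 12.2601 kW


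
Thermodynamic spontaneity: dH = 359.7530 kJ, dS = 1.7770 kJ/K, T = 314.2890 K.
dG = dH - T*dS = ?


T*dS = 314.2890 * 1.7770 = 558.4916 kJ
dG = 359.7530 - 558.4916 = -198.7386 kJ (spontaneous)

dG = -198.7386 kJ, spontaneous


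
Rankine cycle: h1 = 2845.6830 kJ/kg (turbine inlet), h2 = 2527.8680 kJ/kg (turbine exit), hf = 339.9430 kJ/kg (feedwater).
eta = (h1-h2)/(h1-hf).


W = 317.8150 kJ/kg
Q_in = 2505.7400 kJ/kg
eta = 0.1268 = 12.6835%

eta = 12.6835%


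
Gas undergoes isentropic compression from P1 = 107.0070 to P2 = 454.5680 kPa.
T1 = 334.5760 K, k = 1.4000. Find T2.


(k-1)/k = 0.2857
(P2/P1)^exp = 1.5118
T2 = 334.5760 * 1.5118 = 505.7975 K

505.7975 K


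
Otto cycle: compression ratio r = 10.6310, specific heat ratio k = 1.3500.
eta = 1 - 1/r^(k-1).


r^(k-1) = 2.2872
eta = 1 - 1/2.2872 = 0.5628 = 56.2781%

56.2781%


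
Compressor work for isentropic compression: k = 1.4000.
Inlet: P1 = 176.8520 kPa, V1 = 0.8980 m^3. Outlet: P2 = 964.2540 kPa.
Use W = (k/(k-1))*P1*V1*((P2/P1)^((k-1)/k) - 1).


(k-1)/k = 0.2857
(P2/P1)^exp = 1.6235
W = 3.5000 * 176.8520 * 0.8980 * (1.6235 - 1) = 346.5690 kJ

346.5690 kJ


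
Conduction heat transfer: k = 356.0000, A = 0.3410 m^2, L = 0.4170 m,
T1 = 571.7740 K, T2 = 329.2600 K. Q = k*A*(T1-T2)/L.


dT = 242.5140 K
Q = 356.0000 * 0.3410 * 242.5140 / 0.4170 = 70600.0708 W

70600.0708 W


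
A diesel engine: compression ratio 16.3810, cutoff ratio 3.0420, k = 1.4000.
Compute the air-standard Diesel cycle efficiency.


r^(k-1) = 3.0601
rc^k = 4.7470
eta = 0.5717 = 57.1680%

57.1680%


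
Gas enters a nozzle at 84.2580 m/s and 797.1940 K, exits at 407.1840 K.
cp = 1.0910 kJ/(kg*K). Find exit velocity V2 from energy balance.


dT = 390.0100 K
2*cp*1000*dT = 851001.8200
V1^2 = 7099.4106
V2 = sqrt(858101.2306) = 926.3375 m/s

926.3375 m/s


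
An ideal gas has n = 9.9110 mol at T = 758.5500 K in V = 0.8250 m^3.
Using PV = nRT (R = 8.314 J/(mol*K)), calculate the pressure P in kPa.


P = nRT/V = 9.9110 * 8.314 * 758.5500 / 0.8250
= 62504.5610 / 0.8250 = 75763.1042 Pa = 75.7631 kPa

75.7631 kPa


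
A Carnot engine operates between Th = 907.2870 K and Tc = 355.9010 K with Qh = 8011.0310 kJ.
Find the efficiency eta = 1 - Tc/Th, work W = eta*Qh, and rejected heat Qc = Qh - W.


eta = 1 - 355.9010/907.2870 = 0.6077
W = 0.6077 * 8011.0310 = 4868.5480 kJ
Qc = 8011.0310 - 4868.5480 = 3142.4830 kJ

eta = 60.7731%, W = 4868.5480 kJ, Qc = 3142.4830 kJ


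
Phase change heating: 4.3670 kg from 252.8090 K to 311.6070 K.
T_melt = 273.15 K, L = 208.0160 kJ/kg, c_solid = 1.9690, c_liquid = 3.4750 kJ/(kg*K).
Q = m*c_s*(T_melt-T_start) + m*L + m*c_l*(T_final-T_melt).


Q1 (sensible, solid) = 4.3670 * 1.9690 * 20.3410 = 174.9046 kJ
Q2 (latent) = 4.3670 * 208.0160 = 908.4059 kJ
Q3 (sensible, liquid) = 4.3670 * 3.4750 * 38.4570 = 583.5975 kJ
Q_total = 1666.9079 kJ

1666.9079 kJ


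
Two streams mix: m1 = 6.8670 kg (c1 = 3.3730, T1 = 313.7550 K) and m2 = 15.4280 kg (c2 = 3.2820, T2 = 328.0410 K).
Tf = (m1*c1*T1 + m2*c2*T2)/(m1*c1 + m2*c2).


num = 23877.5723
den = 73.7971
Tf = 323.5571 K

323.5571 K


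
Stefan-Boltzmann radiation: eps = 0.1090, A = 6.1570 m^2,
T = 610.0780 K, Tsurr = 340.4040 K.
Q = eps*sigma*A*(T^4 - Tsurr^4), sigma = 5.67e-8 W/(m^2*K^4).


T^4 = 1.3853e+11
Tsurr^4 = 1.3427e+10
Q = 0.1090 * 5.67e-8 * 6.1570 * 1.2510e+11 = 4760.4043 W

4760.4043 W


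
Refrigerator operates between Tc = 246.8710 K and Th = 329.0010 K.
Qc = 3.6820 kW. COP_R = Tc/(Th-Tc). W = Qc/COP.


COP = 246.8710 / 82.1300 = 3.0059
W = 3.6820 / 3.0059 = 1.2249 kW

COP = 3.0059, W = 1.2249 kW


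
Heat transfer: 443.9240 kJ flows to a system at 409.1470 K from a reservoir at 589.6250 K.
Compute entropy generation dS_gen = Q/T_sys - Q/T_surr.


dS_sys = 443.9240/409.1470 = 1.0850 kJ/K
dS_surr = -443.9240/589.6250 = -0.7529 kJ/K
dS_gen = 1.0850 - 0.7529 = 0.3321 kJ/K (irreversible)

dS_gen = 0.3321 kJ/K, irreversible


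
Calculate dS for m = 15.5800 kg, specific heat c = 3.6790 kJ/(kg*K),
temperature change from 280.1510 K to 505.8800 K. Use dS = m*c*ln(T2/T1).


T2/T1 = 1.8057
ln(T2/T1) = 0.5910
dS = 15.5800 * 3.6790 * 0.5910 = 33.8737 kJ/K

33.8737 kJ/K


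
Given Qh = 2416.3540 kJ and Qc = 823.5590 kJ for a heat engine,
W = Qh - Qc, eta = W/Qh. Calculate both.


W = 2416.3540 - 823.5590 = 1592.7950 kJ
eta = 1592.7950 / 2416.3540 = 0.6592 = 65.9173%

W = 1592.7950 kJ, eta = 65.9173%


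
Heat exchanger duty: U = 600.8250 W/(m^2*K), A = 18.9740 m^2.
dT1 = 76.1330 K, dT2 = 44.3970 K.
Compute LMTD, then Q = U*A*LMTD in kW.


LMTD = 58.8456 K
Q = 600.8250 * 18.9740 * 58.8456 = 670842.6675 W = 670.8427 kW

670.8427 kW


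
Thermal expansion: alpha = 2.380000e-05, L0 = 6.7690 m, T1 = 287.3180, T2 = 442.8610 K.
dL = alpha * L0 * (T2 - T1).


dT = 155.5430 K
dL = 2.380000e-05 * 6.7690 * 155.5430 = 0.025058 m
L_final = 6.794058 m

dL = 0.025058 m


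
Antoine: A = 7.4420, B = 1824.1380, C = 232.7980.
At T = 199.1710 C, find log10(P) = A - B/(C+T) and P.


C+T = 431.9690
B/(C+T) = 4.2228
log10(P) = 7.4420 - 4.2228 = 3.2192
P = 10^3.2192 = 1656.3622 mmHg

1656.3622 mmHg


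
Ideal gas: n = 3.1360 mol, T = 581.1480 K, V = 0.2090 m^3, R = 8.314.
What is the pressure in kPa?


P = nRT/V = 3.1360 * 8.314 * 581.1480 / 0.2090
= 15152.0998 / 0.2090 = 72498.0851 Pa = 72.4981 kPa

72.4981 kPa


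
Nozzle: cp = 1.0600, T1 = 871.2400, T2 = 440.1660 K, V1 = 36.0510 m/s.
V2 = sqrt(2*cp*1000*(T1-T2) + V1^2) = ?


dT = 431.0740 K
2*cp*1000*dT = 913876.8800
V1^2 = 1299.6746
V2 = sqrt(915176.5546) = 956.6486 m/s

956.6486 m/s


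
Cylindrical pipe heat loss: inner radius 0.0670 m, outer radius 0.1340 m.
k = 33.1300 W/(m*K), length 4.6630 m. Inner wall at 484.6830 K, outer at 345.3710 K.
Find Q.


dT = 139.3120 K
ln(ro/ri) = 0.6931
Q = 2*pi*33.1300*4.6630*139.3120 / 0.6931 = 195087.6538 W

195087.6538 W


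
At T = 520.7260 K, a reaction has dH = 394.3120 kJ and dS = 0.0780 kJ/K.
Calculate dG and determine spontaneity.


T*dS = 520.7260 * 0.0780 = 40.6166 kJ
dG = 394.3120 - 40.6166 = 353.6954 kJ (non-spontaneous)

dG = 353.6954 kJ, non-spontaneous


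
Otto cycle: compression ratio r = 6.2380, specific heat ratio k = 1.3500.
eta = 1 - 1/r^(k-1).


r^(k-1) = 1.8979
eta = 1 - 1/1.8979 = 0.4731 = 47.3093%

47.3093%


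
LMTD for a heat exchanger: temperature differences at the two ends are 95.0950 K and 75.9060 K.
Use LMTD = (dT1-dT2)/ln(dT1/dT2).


dT1/dT2 = 1.2528
ln(dT1/dT2) = 0.2254
LMTD = 19.1890 / 0.2254 = 85.1404 K

85.1404 K


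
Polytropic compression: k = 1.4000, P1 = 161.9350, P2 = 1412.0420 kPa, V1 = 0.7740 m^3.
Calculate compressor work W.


(k-1)/k = 0.2857
(P2/P1)^exp = 1.8566
W = 3.5000 * 161.9350 * 0.7740 * (1.8566 - 1) = 375.7710 kJ

375.7710 kJ


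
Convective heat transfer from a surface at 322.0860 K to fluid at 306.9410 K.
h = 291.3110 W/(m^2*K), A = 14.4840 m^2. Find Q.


dT = 15.1450 K
Q = 291.3110 * 14.4840 * 15.1450 = 63902.0334 W

63902.0334 W


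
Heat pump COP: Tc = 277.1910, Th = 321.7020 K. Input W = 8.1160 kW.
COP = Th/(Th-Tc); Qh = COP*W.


COP = 321.7020 / 44.5110 = 7.2275
Qh = 7.2275 * 8.1160 = 58.6582 kW

COP = 7.2275, Qh = 58.6582 kW


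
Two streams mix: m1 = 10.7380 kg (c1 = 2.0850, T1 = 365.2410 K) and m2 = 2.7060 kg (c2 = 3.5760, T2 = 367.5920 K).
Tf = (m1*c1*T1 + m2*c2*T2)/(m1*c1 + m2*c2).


num = 11734.3435
den = 32.0654
Tf = 365.9505 K

365.9505 K


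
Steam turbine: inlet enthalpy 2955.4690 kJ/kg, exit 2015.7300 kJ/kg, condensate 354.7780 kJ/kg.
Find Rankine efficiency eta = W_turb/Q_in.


W = 939.7390 kJ/kg
Q_in = 2600.6910 kJ/kg
eta = 0.3613 = 36.1342%

eta = 36.1342%


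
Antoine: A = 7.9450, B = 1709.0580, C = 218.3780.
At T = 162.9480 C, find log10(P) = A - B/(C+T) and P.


C+T = 381.3260
B/(C+T) = 4.4819
log10(P) = 7.9450 - 4.4819 = 3.4631
P = 10^3.4631 = 2904.8142 mmHg

2904.8142 mmHg


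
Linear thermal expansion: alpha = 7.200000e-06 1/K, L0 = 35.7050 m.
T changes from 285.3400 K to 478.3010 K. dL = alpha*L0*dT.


dT = 192.9610 K
dL = 7.200000e-06 * 35.7050 * 192.9610 = 0.049606 m
L_final = 35.754606 m

dL = 0.049606 m


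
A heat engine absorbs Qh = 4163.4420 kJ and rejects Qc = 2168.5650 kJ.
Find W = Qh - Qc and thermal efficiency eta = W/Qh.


W = 4163.4420 - 2168.5650 = 1994.8770 kJ
eta = 1994.8770 / 4163.4420 = 0.4791 = 47.9141%

W = 1994.8770 kJ, eta = 47.9141%


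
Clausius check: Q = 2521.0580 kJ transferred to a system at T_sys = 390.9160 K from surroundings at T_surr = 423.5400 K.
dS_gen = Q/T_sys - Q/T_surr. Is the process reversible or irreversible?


dS_sys = 2521.0580/390.9160 = 6.4491 kJ/K
dS_surr = -2521.0580/423.5400 = -5.9523 kJ/K
dS_gen = 6.4491 - 5.9523 = 0.4968 kJ/K (irreversible)

dS_gen = 0.4968 kJ/K, irreversible


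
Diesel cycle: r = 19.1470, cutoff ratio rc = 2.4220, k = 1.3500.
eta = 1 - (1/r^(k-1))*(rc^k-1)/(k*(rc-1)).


r^(k-1) = 2.8102
rc^k = 3.3009
eta = 0.5735 = 57.3486%

57.3486%


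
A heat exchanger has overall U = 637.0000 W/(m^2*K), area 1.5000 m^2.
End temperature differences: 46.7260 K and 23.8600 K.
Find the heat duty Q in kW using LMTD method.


LMTD = 34.0219 K
Q = 637.0000 * 1.5000 * 34.0219 = 32507.8850 W = 32.5079 kW

32.5079 kW


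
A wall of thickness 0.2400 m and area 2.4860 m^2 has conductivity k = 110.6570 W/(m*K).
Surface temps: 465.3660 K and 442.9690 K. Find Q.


dT = 22.3970 K
Q = 110.6570 * 2.4860 * 22.3970 / 0.2400 = 25671.9362 W

25671.9362 W


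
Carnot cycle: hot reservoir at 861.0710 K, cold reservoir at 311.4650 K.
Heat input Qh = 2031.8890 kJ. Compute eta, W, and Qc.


eta = 1 - 311.4650/861.0710 = 0.6383
W = 0.6383 * 2031.8890 = 1296.9179 kJ
Qc = 2031.8890 - 1296.9179 = 734.9711 kJ

eta = 63.8282%, W = 1296.9179 kJ, Qc = 734.9711 kJ


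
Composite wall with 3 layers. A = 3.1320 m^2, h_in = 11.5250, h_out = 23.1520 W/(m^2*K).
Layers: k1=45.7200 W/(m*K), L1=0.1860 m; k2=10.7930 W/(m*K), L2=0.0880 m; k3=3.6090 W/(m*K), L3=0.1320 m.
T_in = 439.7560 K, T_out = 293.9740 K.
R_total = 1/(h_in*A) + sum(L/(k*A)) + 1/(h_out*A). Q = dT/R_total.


R_conv_in = 1/(11.5250*3.1320) = 0.0277
R_1 = 0.1860/(45.7200*3.1320) = 0.0013
R_2 = 0.0880/(10.7930*3.1320) = 0.0026
R_3 = 0.1320/(3.6090*3.1320) = 0.0117
R_conv_out = 1/(23.1520*3.1320) = 0.0138
R_total = 0.0571 K/W
Q = 145.7820 / 0.0571 = 2554.2365 W

R_total = 0.0571 K/W, Q = 2554.2365 W


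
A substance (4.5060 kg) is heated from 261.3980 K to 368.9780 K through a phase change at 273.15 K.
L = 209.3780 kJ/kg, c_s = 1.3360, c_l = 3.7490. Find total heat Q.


Q1 (sensible, solid) = 4.5060 * 1.3360 * 11.7520 = 70.7472 kJ
Q2 (latent) = 4.5060 * 209.3780 = 943.4573 kJ
Q3 (sensible, liquid) = 4.5060 * 3.7490 * 95.8280 = 1618.8218 kJ
Q_total = 2633.0263 kJ

2633.0263 kJ


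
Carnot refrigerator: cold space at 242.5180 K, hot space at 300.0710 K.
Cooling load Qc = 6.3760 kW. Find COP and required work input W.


COP = 242.5180 / 57.5530 = 4.2138
W = 6.3760 / 4.2138 = 1.5131 kW

COP = 4.2138, W = 1.5131 kW


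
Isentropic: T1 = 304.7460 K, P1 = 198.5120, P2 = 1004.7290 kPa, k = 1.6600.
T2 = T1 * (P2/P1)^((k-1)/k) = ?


(k-1)/k = 0.3976
(P2/P1)^exp = 1.9055
T2 = 304.7460 * 1.9055 = 580.6920 K

580.6920 K


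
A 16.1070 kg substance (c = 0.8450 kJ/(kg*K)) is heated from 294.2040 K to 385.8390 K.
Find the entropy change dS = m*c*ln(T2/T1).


T2/T1 = 1.3115
ln(T2/T1) = 0.2711
dS = 16.1070 * 0.8450 * 0.2711 = 3.6904 kJ/K

3.6904 kJ/K


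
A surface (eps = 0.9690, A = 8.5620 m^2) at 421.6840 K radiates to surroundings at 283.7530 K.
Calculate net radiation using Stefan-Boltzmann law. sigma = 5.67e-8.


T^4 = 3.1619e+10
Tsurr^4 = 6.4828e+09
Q = 0.9690 * 5.67e-8 * 8.5620 * 2.5136e+10 = 11824.4878 W

11824.4878 W


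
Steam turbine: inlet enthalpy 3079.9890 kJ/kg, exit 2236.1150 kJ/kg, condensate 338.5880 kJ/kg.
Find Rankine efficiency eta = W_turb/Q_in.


W = 843.8740 kJ/kg
Q_in = 2741.4010 kJ/kg
eta = 0.3078 = 30.7826%

eta = 30.7826%


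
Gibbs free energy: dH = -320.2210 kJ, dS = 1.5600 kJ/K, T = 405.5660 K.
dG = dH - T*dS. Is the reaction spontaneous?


T*dS = 405.5660 * 1.5600 = 632.6830 kJ
dG = -320.2210 - 632.6830 = -952.9040 kJ (spontaneous)

dG = -952.9040 kJ, spontaneous


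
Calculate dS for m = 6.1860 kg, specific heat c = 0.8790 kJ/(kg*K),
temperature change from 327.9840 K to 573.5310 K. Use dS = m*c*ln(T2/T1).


T2/T1 = 1.7487
ln(T2/T1) = 0.5588
dS = 6.1860 * 0.8790 * 0.5588 = 3.0387 kJ/K

3.0387 kJ/K


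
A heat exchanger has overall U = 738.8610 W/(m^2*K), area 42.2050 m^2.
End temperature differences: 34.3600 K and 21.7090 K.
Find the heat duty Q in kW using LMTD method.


LMTD = 27.5521 K
Q = 738.8610 * 42.2050 * 27.5521 = 859174.9672 W = 859.1750 kW

859.1750 kW


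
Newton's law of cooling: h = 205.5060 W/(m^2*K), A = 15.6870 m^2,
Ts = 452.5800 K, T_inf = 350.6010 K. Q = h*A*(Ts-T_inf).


dT = 101.9790 K
Q = 205.5060 * 15.6870 * 101.9790 = 328757.1082 W

328757.1082 W


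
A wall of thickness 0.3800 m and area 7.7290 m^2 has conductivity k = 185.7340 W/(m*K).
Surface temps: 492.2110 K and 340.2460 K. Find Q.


dT = 151.9650 K
Q = 185.7340 * 7.7290 * 151.9650 / 0.3800 = 574083.0138 W

574083.0138 W


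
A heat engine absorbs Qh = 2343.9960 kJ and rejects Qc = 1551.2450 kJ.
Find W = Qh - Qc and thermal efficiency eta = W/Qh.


W = 2343.9960 - 1551.2450 = 792.7510 kJ
eta = 792.7510 / 2343.9960 = 0.3382 = 33.8205%

W = 792.7510 kJ, eta = 33.8205%


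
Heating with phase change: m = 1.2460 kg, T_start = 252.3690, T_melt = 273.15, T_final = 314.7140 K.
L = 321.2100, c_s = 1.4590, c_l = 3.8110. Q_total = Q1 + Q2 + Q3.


Q1 (sensible, solid) = 1.2460 * 1.4590 * 20.7810 = 37.7781 kJ
Q2 (latent) = 1.2460 * 321.2100 = 400.2277 kJ
Q3 (sensible, liquid) = 1.2460 * 3.8110 * 41.5640 = 197.3669 kJ
Q_total = 635.3726 kJ

635.3726 kJ


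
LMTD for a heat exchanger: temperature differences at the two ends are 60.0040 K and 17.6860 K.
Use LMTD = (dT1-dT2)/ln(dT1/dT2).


dT1/dT2 = 3.3927
ln(dT1/dT2) = 1.2216
LMTD = 42.3180 / 1.2216 = 34.6404 K

34.6404 K


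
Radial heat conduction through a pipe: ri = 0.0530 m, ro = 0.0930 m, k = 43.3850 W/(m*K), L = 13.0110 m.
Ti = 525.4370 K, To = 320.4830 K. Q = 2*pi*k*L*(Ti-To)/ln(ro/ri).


dT = 204.9540 K
ln(ro/ri) = 0.5623
Q = 2*pi*43.3850*13.0110*204.9540 / 0.5623 = 1292744.2302 W

1292744.2302 W


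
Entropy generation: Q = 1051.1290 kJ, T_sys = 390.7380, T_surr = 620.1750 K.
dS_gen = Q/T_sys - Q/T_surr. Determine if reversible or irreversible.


dS_sys = 1051.1290/390.7380 = 2.6901 kJ/K
dS_surr = -1051.1290/620.1750 = -1.6949 kJ/K
dS_gen = 2.6901 - 1.6949 = 0.9952 kJ/K (irreversible)

dS_gen = 0.9952 kJ/K, irreversible


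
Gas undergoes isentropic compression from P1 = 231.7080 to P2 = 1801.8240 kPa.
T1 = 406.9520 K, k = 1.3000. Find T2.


(k-1)/k = 0.2308
(P2/P1)^exp = 1.6053
T2 = 406.9520 * 1.6053 = 653.2897 K

653.2897 K


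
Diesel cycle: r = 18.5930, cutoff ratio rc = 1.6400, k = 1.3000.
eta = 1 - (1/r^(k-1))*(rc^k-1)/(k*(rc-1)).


r^(k-1) = 2.4033
rc^k = 1.9024
eta = 0.5487 = 54.8705%

54.8705%


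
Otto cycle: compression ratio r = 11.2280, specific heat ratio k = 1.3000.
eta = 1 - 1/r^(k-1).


r^(k-1) = 2.0658
eta = 1 - 1/2.0658 = 0.5159 = 51.5929%

51.5929%


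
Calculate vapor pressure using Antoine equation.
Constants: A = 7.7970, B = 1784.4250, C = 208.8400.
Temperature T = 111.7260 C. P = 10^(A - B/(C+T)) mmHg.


C+T = 320.5660
B/(C+T) = 5.5665
log10(P) = 7.7970 - 5.5665 = 2.2305
P = 10^2.2305 = 170.0269 mmHg

170.0269 mmHg


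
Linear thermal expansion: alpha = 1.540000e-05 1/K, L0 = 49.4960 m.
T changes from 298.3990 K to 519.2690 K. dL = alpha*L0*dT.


dT = 220.8700 K
dL = 1.540000e-05 * 49.4960 * 220.8700 = 0.168356 m
L_final = 49.664356 m

dL = 0.168356 m


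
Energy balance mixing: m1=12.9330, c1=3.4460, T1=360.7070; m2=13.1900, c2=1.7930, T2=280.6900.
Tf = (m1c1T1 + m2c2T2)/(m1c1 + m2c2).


num = 22713.8973
den = 68.2168
Tf = 332.9664 K

332.9664 K


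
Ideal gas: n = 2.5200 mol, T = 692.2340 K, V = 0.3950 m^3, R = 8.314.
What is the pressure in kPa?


P = nRT/V = 2.5200 * 8.314 * 692.2340 / 0.3950
= 14503.1884 / 0.3950 = 36716.9326 Pa = 36.7169 kPa

36.7169 kPa


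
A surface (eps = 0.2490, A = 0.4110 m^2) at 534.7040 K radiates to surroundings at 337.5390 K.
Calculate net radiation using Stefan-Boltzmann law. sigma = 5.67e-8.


T^4 = 8.1744e+10
Tsurr^4 = 1.2981e+10
Q = 0.2490 * 5.67e-8 * 0.4110 * 6.8763e+10 = 399.0054 W

399.0054 W


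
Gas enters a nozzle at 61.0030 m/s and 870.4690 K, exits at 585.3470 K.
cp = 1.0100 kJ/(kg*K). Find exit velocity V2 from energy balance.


dT = 285.1220 K
2*cp*1000*dT = 575946.4400
V1^2 = 3721.3660
V2 = sqrt(579667.8060) = 761.3592 m/s

761.3592 m/s


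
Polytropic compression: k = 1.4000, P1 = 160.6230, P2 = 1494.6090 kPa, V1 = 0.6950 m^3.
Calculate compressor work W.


(k-1)/k = 0.2857
(P2/P1)^exp = 1.8914
W = 3.5000 * 160.6230 * 0.6950 * (1.8914 - 1) = 348.2731 kJ

348.2731 kJ


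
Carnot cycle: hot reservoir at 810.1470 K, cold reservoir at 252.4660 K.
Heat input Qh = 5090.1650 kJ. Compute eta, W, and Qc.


eta = 1 - 252.4660/810.1470 = 0.6884
W = 0.6884 * 5090.1650 = 3503.9176 kJ
Qc = 5090.1650 - 3503.9176 = 1586.2474 kJ

eta = 68.8370%, W = 3503.9176 kJ, Qc = 1586.2474 kJ


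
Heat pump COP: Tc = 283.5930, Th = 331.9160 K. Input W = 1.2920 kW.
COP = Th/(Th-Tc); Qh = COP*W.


COP = 331.9160 / 48.3230 = 6.8687
Qh = 6.8687 * 1.2920 = 8.8744 kW

COP = 6.8687, Qh = 8.8744 kW


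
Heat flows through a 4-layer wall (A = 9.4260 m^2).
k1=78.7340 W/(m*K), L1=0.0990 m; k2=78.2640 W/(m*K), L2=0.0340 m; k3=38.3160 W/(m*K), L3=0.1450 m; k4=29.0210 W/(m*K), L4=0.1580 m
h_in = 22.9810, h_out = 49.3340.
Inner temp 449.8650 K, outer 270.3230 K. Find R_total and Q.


R_conv_in = 1/(22.9810*9.4260) = 0.0046
R_1 = 0.0990/(78.7340*9.4260) = 0.0001
R_2 = 0.0340/(78.2640*9.4260) = 4.6088e-05
R_3 = 0.1450/(38.3160*9.4260) = 0.0004
R_4 = 0.1580/(29.0210*9.4260) = 0.0006
R_conv_out = 1/(49.3340*9.4260) = 0.0022
R_total = 0.0079 K/W
Q = 179.5420 / 0.0079 = 22654.0404 W

R_total = 0.0079 K/W, Q = 22654.0404 W


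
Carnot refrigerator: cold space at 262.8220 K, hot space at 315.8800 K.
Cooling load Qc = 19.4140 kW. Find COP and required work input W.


COP = 262.8220 / 53.0580 = 4.9535
W = 19.4140 / 4.9535 = 3.9193 kW

COP = 4.9535, W = 3.9193 kW


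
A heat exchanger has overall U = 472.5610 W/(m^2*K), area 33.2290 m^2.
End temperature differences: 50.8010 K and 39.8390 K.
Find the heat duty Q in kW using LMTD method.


LMTD = 45.0982 K
Q = 472.5610 * 33.2290 * 45.0982 = 708164.4285 W = 708.1644 kW

708.1644 kW


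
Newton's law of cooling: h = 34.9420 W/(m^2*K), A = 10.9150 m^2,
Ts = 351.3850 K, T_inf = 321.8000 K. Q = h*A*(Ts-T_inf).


dT = 29.5850 K
Q = 34.9420 * 10.9150 * 29.5850 = 11283.4802 W

11283.4802 W


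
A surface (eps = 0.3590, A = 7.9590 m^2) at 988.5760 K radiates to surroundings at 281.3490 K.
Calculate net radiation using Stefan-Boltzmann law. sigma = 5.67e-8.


T^4 = 9.5508e+11
Tsurr^4 = 6.2659e+09
Q = 0.3590 * 5.67e-8 * 7.9590 * 9.4882e+11 = 153715.4988 W

153715.4988 W


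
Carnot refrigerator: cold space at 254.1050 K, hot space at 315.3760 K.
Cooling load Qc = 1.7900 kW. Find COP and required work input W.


COP = 254.1050 / 61.2710 = 4.1472
W = 1.7900 / 4.1472 = 0.4316 kW

COP = 4.1472, W = 0.4316 kW


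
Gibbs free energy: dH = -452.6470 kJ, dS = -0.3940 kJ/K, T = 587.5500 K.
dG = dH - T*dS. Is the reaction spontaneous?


T*dS = 587.5500 * -0.3940 = -231.4947 kJ
dG = -452.6470 + 231.4947 = -221.1523 kJ (spontaneous)

dG = -221.1523 kJ, spontaneous


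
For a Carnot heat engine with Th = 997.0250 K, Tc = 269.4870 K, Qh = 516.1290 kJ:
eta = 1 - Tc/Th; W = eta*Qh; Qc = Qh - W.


eta = 1 - 269.4870/997.0250 = 0.7297
W = 0.7297 * 516.1290 = 376.6239 kJ
Qc = 516.1290 - 376.6239 = 139.5051 kJ

eta = 72.9709%, W = 376.6239 kJ, Qc = 139.5051 kJ


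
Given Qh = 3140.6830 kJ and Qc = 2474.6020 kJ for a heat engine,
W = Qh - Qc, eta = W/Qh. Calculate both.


W = 3140.6830 - 2474.6020 = 666.0810 kJ
eta = 666.0810 / 3140.6830 = 0.2121 = 21.2082%

W = 666.0810 kJ, eta = 21.2082%
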